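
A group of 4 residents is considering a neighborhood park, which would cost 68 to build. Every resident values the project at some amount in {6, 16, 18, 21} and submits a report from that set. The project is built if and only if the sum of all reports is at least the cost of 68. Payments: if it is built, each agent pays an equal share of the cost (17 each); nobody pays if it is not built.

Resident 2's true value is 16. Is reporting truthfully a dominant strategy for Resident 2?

No

Consider the case where Resident 1 reports 16, Resident 3 reports 16 and Resident 4 reports 21.
Truthful report 16: project built, pays 17, utility 16 - 17 = -1.
Report 6 instead: project not built, utility 0.
Since 0 > -1, reporting 6 is strictly better here, so truthful reporting is not dominant.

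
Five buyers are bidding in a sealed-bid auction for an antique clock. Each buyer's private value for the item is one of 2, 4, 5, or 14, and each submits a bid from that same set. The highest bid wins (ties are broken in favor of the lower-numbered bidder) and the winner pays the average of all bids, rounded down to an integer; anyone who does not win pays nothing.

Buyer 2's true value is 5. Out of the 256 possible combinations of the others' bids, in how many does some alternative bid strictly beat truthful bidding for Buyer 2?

3

Others bid (2, 2, 2, 4): truth gives 2; bid 4 gives 3 > 2. Violating.
Others bid (2, 2, 4, 2): truth gives 2; bid 4 gives 3 > 2. Violating.
Others bid (2, 4, 2, 2): truth gives 2; bid 4 gives 3 > 2. Violating.
Others bid (2, 2, 2, 2): truth gives 3; no alternative beats it.
Others bid (2, 2, 2, 5): truth gives 2; no alternative beats it.
(Checking all 256 profiles: 3 have a profitable deviation, 253 do not.)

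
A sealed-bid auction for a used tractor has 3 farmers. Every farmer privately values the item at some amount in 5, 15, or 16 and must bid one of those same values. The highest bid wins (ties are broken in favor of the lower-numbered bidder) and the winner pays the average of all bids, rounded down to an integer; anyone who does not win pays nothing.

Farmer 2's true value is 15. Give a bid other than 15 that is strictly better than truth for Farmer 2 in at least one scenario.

Suppose Farmer 1 bids 5 and Farmer 3 bids 16.
Bid 15: loses, pays 0, utility 0.
Bid 16: wins, pays 12, utility 15 - 12 = 3.
So bidding 16 beats truth here (3 > 0).

16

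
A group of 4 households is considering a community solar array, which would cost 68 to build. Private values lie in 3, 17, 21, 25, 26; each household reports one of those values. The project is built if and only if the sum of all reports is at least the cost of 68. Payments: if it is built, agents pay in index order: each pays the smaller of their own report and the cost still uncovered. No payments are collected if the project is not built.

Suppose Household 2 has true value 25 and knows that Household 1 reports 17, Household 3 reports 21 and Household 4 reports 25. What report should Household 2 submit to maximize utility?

Report 3: project not built, utility 0.
Report 17: project built, pays 17, utility 25 - 17 = 8.
Report 21: project built, pays 21, utility 25 - 21 = 4.
Report 25: project built, pays 25, utility 25 - 25 = 0.
Report 26: project built, pays 26, utility 25 - 26 = -1.
The best choice is 17 with utility 8.

17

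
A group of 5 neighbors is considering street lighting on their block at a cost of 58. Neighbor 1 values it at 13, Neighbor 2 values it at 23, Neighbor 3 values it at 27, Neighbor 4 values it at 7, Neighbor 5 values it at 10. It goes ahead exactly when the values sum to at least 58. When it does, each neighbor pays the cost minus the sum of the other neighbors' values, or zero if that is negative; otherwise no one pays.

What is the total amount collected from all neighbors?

Total value 80 ≥ cost 58, so it is built.
Neighbor 1: others sum to 67; max(0, 58 - 67) = 0.
Neighbor 2: others sum to 57; max(0, 58 - 57) = 1.
Neighbor 3: others sum to 53; max(0, 58 - 53) = 5.
Neighbor 4: others sum to 73; max(0, 58 - 73) = 0.
Neighbor 5: others sum to 70; max(0, 58 - 70) = 0.
Total collected = 0 + 1 + 5 + 0 + 0 = 6.

6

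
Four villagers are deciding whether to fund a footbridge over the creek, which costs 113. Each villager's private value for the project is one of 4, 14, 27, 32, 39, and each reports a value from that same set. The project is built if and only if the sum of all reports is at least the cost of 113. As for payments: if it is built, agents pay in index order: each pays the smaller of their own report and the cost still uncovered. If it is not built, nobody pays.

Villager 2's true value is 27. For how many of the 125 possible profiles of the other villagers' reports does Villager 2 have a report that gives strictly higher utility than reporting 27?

10

Others report (27, 39, 39): truth gives 0; report 14 gives 13 > 0. Violating.
Others report (32, 32, 39): truth gives 0; report 14 gives 13 > 0. Violating.
Others report (32, 39, 32): truth gives 0; report 14 gives 13 > 0. Violating.
Others report (32, 39, 39): truth gives 0; report 4 gives 23 > 0. Violating.
Others report (4, 4, 4): truth gives 0; no alternative beats it.
Others report (4, 4, 14): truth gives 0; no alternative beats it.
(Checking all 125 profiles: 10 have a profitable deviation, 115 do not.)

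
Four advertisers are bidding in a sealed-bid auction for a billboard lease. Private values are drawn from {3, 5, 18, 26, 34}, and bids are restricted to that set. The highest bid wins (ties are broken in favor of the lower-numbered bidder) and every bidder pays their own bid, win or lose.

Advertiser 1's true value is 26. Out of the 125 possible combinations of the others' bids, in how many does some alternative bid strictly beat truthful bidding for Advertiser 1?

88

Others bid (3, 3, 3): truth gives 0; bid 3 gives 23 > 0. Violating.
Others bid (3, 3, 5): truth gives 0; bid 5 gives 21 > 0. Violating.
Others bid (3, 3, 18): truth gives 0; bid 18 gives 8 > 0. Violating.
Others bid (3, 3, 34): truth gives -26; bid 3 gives -3 > -26. Violating.
Others bid (3, 3, 26): truth gives 0; no alternative beats it.
Others bid (3, 5, 26): truth gives 0; no alternative beats it.
(Checking all 125 profiles: 88 have a profitable deviation, 37 do not.)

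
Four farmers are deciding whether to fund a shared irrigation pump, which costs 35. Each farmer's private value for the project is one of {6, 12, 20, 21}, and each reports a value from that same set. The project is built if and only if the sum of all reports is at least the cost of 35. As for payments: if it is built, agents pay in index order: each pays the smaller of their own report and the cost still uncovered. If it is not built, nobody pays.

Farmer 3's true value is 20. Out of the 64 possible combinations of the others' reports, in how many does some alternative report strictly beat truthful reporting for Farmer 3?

31

Others report (6, 6, 12): truth gives 0; report 12 gives 8 > 0. Violating.
Others report (6, 6, 20): truth gives 0; report 6 gives 14 > 0. Violating.
Others report (6, 6, 21): truth gives 0; report 6 gives 14 > 0. Violating.
Others report (6, 12, 6): truth gives 3; report 12 gives 8 > 3. Violating.
Others report (6, 6, 6): truth gives 0; no alternative beats it.
Others report (12, 20, 6): truth gives 17; no alternative beats it.
(Checking all 64 profiles: 31 have a profitable deviation, 33 do not.)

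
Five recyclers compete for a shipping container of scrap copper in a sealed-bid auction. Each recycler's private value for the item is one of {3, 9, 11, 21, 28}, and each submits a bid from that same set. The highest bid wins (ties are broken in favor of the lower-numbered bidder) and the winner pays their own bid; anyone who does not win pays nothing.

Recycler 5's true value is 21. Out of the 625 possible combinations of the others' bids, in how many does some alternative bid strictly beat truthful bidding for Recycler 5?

16

Others bid (3, 3, 3, 3): truth gives 0; bid 9 gives 12 > 0. Violating.
Others bid (3, 3, 3, 9): truth gives 0; bid 11 gives 10 > 0. Violating.
Others bid (3, 3, 9, 3): truth gives 0; bid 11 gives 10 > 0. Violating.
Others bid (3, 3, 9, 9): truth gives 0; bid 11 gives 10 > 0. Violating.
Others bid (3, 3, 3, 11): truth gives 0; no alternative beats it.
Others bid (3, 3, 3, 21): truth gives 0; no alternative beats it.
(Checking all 625 profiles: 16 have a profitable deviation, 609 do not.)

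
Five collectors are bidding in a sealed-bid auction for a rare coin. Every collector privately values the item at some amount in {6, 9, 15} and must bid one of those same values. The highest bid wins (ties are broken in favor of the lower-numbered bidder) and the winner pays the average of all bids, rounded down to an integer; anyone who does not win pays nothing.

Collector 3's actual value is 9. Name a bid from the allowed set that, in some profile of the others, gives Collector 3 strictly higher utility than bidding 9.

Suppose Collector 1 bids 6, Collector 2 bids 9, Collector 4 bids 6 and Collector 5 bids 6.
Bid 9: loses, pays 0, utility 0.
Bid 15: wins, pays 8, utility 9 - 8 = 1.
So bidding 15 beats truth here (1 > 0).

15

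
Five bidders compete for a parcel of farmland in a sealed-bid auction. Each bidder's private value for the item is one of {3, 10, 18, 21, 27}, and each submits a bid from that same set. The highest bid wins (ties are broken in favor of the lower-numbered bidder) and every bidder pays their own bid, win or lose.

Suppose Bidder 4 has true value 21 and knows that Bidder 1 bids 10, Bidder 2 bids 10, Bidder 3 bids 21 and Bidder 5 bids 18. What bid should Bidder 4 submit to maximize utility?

3

Bid 3: loses but pays 3, utility -3.
Bid 10: loses but pays 10, utility -10.
Bid 18: loses but pays 18, utility -18.
Bid 21: loses but pays 21, utility -21.
Bid 27: wins, pays 27, utility 21 - 27 = -6.
The best choice is 3 with utility -3.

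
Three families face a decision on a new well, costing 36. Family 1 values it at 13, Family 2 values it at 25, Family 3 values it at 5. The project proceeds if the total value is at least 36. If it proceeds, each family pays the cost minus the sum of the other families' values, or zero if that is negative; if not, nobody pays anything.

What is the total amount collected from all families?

Total value 43 ≥ cost 36, so it is built.
Family 1: others sum to 30; max(0, 36 - 30) = 6.
Family 2: others sum to 18; max(0, 36 - 18) = 18.
Family 3: others sum to 38; max(0, 36 - 38) = 0.
Total collected = 6 + 18 + 0 = 24.

24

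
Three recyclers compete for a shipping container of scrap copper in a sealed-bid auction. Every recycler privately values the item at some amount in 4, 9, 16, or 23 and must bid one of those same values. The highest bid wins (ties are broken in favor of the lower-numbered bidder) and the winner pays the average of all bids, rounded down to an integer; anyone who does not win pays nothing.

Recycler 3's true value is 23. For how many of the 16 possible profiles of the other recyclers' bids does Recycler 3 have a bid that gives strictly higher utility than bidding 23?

Others bid (4, 4): truth gives 13; bid 9 gives 18 > 13. Violating.
Others bid (4, 9): truth gives 11; bid 16 gives 14 > 11. Violating.
Others bid (9, 4): truth gives 11; bid 16 gives 14 > 11. Violating.
Others bid (9, 9): truth gives 10; bid 16 gives 12 > 10. Violating.
Others bid (4, 16): truth gives 9; no alternative beats it.
Others bid (4, 23): truth gives 0; no alternative beats it.
(Checking all 16 profiles: 4 have a profitable deviation, 12 do not.)

4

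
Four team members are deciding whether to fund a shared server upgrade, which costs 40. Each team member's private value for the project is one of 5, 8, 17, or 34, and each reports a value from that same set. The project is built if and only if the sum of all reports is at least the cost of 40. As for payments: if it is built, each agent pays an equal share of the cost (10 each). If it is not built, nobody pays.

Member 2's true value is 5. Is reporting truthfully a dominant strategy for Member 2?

Yes

Check each profile of the others' reports and compare truth against every alternative report.
Others report (8, 8, 17): truth gives 0, best alternative gives -5.
Others report (8, 17, 8): truth gives 0, best alternative gives -5.
Others report (17, 8, 8): truth gives 0, best alternative gives -5.
Others report (5, 5, 34): truth gives -5, best alternative gives -5.
Others report (5, 8, 34): truth gives -5, best alternative gives -5.
Others report (5, 17, 17): truth gives -5, best alternative gives -5.
(Remaining 58 profiles checked similarly; truth is weakly best in each.)
In every case the truthful report is at least as good as any alternative, so it is a dominant strategy.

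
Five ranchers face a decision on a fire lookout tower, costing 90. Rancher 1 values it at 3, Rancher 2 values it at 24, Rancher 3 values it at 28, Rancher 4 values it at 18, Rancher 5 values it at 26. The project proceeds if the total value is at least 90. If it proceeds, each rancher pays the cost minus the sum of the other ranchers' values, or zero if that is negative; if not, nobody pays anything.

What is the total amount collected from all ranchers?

60

Total value 99 ≥ cost 90, so it is built.
Rancher 1: others sum to 96; max(0, 90 - 96) = 0.
Rancher 2: others sum to 75; max(0, 90 - 75) = 15.
Rancher 3: others sum to 71; max(0, 90 - 71) = 19.
Rancher 4: others sum to 81; max(0, 90 - 81) = 9.
Rancher 5: others sum to 73; max(0, 90 - 73) = 17.
Total collected = 0 + 15 + 19 + 9 + 17 = 60.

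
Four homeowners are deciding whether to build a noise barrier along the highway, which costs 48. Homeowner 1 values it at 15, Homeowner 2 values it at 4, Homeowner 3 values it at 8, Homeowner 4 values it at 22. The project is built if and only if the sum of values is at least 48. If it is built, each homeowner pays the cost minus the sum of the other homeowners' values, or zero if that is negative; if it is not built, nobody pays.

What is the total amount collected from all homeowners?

45

Total value 49 ≥ cost 48, so it is built.
Homeowner 1: others sum to 34; max(0, 48 - 34) = 14.
Homeowner 2: others sum to 45; max(0, 48 - 45) = 3.
Homeowner 3: others sum to 41; max(0, 48 - 41) = 7.
Homeowner 4: others sum to 27; max(0, 48 - 27) = 21.
Total collected = 14 + 3 + 7 + 21 = 45.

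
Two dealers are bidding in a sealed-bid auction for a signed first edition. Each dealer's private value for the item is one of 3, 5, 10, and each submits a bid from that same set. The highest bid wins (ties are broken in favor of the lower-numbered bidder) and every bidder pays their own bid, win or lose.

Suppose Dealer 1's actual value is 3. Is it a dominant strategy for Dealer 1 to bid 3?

No

Consider the case where Dealer 2 bids 5.
Truthful bid 3: loses but pays 3, utility -3.
Bid 5 instead: wins, pays 5, utility 3 - 5 = -2.
Since -2 > -3, bidding 5 is strictly better here, so truthful bidding is not dominant.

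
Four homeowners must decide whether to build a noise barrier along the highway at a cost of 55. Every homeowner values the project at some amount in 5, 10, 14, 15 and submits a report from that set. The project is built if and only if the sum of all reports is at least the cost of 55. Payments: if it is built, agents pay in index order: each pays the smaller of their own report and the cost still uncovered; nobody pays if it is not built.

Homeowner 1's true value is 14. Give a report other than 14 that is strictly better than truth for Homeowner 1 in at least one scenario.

Suppose Homeowner 2 reports 15, Homeowner 3 reports 15 and Homeowner 4 reports 15.
Report 14: project built, pays 14, utility 14 - 14 = 0.
Report 10: project built, pays 10, utility 14 - 10 = 4.
So reporting 10 beats truth here (4 > 0).

10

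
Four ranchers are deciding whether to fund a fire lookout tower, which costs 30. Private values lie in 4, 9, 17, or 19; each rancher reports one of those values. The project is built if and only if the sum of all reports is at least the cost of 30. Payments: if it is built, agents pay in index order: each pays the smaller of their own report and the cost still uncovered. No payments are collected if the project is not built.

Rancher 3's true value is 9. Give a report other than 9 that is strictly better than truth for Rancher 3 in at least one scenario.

4

Suppose Rancher 1 reports 4, Rancher 2 reports 4 and Rancher 4 reports 19.
Report 9: project built, pays 9, utility 9 - 9 = 0.
Report 4: project built, pays 4, utility 9 - 4 = 5.
So reporting 4 beats truth here (5 > 0).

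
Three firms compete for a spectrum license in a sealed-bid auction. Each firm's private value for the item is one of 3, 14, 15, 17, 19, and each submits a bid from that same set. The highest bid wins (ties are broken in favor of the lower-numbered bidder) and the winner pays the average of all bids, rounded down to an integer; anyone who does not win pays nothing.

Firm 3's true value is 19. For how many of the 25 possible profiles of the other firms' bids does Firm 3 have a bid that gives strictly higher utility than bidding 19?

Others bid (3, 3): truth gives 11; bid 14 gives 13 > 11. Violating.
Others bid (3, 14): truth gives 7; bid 15 gives 9 > 7. Violating.
Others bid (3, 15): truth gives 7; bid 17 gives 8 > 7. Violating.
Others bid (14, 3): truth gives 7; bid 15 gives 9 > 7. Violating.
Others bid (3, 17): truth gives 6; no alternative beats it.
Others bid (3, 19): truth gives 0; no alternative beats it.
(Checking all 25 profiles: 9 have a profitable deviation, 16 do not.)

9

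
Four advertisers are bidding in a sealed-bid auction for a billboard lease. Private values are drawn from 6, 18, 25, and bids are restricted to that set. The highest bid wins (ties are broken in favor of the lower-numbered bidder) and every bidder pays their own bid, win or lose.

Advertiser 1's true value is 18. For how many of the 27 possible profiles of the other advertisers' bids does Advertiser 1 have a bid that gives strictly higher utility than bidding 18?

Others bid (6, 6, 6): truth gives 0; bid 6 gives 12 > 0. Violating.
Others bid (6, 6, 25): truth gives -18; bid 6 gives -6 > -18. Violating.
Others bid (6, 18, 25): truth gives -18; bid 6 gives -6 > -18. Violating.
Others bid (6, 25, 6): truth gives -18; bid 6 gives -6 > -18. Violating.
Others bid (6, 6, 18): truth gives 0; no alternative beats it.
Others bid (6, 18, 6): truth gives 0; no alternative beats it.
(Checking all 27 profiles: 20 have a profitable deviation, 7 do not.)

20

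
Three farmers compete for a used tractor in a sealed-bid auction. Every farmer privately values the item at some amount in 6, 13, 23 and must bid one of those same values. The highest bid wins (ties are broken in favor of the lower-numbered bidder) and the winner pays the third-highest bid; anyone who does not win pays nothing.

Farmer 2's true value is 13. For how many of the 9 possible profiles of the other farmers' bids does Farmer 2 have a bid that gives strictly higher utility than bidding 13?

Others bid (6, 23): truth gives 0; bid 23 gives 7 > 0. Violating.
Others bid (13, 6): truth gives 0; bid 23 gives 7 > 0. Violating.
Others bid (6, 6): truth gives 7; no alternative beats it.
Others bid (6, 13): truth gives 7; no alternative beats it.
(Checking all 9 profiles: 2 have a profitable deviation, 7 do not.)

2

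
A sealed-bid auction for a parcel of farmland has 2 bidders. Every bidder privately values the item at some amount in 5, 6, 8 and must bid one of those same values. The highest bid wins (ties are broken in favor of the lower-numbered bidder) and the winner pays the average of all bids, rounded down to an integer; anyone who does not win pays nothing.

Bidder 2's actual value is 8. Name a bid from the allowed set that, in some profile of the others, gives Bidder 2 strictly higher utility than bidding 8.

6

Suppose Bidder 1 bids 5.
Bid 8: wins, pays 6, utility 8 - 6 = 2.
Bid 6: wins, pays 5, utility 8 - 5 = 3.
So bidding 6 beats truth here (3 > 2).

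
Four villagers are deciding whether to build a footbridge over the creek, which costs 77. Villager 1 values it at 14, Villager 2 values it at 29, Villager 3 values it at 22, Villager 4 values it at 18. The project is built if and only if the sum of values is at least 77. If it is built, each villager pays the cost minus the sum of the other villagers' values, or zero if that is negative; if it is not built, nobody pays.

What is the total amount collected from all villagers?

Total value 83 ≥ cost 77, so it is built.
Villager 1: others sum to 69; max(0, 77 - 69) = 8.
Villager 2: others sum to 54; max(0, 77 - 54) = 23.
Villager 3: others sum to 61; max(0, 77 - 61) = 16.
Villager 4: others sum to 65; max(0, 77 - 65) = 12.
Total collected = 8 + 23 + 16 + 12 = 59.

59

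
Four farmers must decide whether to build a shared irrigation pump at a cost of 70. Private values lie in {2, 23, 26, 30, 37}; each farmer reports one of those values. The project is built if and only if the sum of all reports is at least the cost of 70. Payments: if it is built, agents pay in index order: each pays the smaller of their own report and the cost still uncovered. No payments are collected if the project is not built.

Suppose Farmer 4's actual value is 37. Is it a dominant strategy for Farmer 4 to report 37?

Yes

Check each profile of the others' reports and compare truth against every alternative report.
Others report (2, 2, 30): truth gives 1, best alternative gives 0.
Others report (2, 30, 2): truth gives 1, best alternative gives 0.
Others report (30, 2, 2): truth gives 1, best alternative gives 0.
Others report (2, 37, 37): truth gives 37, best alternative gives 37.
Others report (23, 23, 26): truth gives 37, best alternative gives 37.
Others report (23, 23, 30): truth gives 37, best alternative gives 37.
(Remaining 119 profiles checked similarly; truth is weakly best in each.)
In every case the truthful report is at least as good as any alternative, so it is a dominant strategy.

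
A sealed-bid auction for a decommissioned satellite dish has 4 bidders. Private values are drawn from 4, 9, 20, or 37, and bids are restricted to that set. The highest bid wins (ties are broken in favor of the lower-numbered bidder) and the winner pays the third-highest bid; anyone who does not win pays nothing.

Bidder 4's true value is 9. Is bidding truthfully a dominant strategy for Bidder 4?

Consider the case where Bidder 1 bids 4, Bidder 2 bids 4 and Bidder 3 bids 9.
Truthful bid 9: loses, pays 0, utility 0.
Bid 20 instead: wins, pays 4, utility 9 - 4 = 5.
Since 5 > 0, bidding 20 is strictly better here, so truthful bidding is not dominant.

No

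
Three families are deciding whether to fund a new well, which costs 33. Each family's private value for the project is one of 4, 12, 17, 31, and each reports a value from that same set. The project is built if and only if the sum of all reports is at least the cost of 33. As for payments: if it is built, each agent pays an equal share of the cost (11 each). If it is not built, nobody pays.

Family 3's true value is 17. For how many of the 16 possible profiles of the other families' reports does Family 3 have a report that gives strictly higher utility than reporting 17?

1

Others report (4, 4): truth gives 0; report 31 gives 6 > 0. Violating.
Others report (4, 12): truth gives 6; no alternative beats it.
Others report (4, 17): truth gives 6; no alternative beats it.
(Checking all 16 profiles: 1 has a profitable deviation, 15 do not.)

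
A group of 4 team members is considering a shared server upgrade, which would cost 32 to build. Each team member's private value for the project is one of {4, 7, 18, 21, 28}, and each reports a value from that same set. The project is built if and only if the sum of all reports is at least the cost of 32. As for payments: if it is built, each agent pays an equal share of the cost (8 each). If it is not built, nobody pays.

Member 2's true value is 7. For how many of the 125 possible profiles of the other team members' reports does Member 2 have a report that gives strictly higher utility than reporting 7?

Others report (4, 4, 18): truth gives -1; report 4 gives 0 > -1. Violating.
Others report (4, 18, 4): truth gives -1; report 4 gives 0 > -1. Violating.
Others report (18, 4, 4): truth gives -1; report 4 gives 0 > -1. Violating.
Others report (4, 4, 4): truth gives 0; no alternative beats it.
Others report (4, 4, 7): truth gives 0; no alternative beats it.
(Checking all 125 profiles: 3 have a profitable deviation, 122 do not.)

3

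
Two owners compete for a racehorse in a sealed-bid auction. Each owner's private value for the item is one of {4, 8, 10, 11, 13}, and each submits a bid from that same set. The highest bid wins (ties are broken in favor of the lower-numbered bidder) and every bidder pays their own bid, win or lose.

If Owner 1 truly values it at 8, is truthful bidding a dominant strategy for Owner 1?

Consider the case where Owner 2 bids 4.
Truthful bid 8: wins, pays 8, utility 8 - 8 = 0.
Bid 4 instead: wins, pays 4, utility 8 - 4 = 4.
Since 4 > 0, bidding 4 is strictly better here, so truthful bidding is not dominant.

No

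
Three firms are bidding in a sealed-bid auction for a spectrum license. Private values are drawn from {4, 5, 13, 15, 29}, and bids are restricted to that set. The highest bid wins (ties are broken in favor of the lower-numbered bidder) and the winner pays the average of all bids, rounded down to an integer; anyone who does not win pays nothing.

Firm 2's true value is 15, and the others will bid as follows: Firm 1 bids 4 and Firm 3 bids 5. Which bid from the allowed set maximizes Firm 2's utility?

5

Bid 4: loses, pays 0, utility 0.
Bid 5: wins, pays 4, utility 15 - 4 = 11.
Bid 13: wins, pays 7, utility 15 - 7 = 8.
Bid 15: wins, pays 8, utility 15 - 8 = 7.
Bid 29: wins, pays 12, utility 15 - 12 = 3.
The best choice is 5 with utility 11.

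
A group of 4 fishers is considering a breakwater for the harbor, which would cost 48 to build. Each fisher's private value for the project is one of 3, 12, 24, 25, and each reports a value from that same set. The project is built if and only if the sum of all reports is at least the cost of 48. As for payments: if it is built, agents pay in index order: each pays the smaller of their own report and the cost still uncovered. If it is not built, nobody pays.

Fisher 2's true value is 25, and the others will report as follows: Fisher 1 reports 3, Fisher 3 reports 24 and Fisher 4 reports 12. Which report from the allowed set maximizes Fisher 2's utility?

12

Report 3: project not built, utility 0.
Report 12: project built, pays 12, utility 25 - 12 = 13.
Report 24: project built, pays 24, utility 25 - 24 = 1.
Report 25: project built, pays 25, utility 25 - 25 = 0.
The best choice is 12 with utility 13.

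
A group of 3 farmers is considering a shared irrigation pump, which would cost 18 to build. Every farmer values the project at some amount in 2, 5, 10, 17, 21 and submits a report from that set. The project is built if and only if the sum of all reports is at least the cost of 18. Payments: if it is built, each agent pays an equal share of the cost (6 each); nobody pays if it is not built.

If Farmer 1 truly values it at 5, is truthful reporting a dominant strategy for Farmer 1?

Consider the case where Farmer 2 reports 5 and Farmer 3 reports 10.
Truthful report 5: project built, pays 6, utility 5 - 6 = -1.
Report 2 instead: project not built, utility 0.
Since 0 > -1, reporting 2 is strictly better here, so truthful reporting is not dominant.

No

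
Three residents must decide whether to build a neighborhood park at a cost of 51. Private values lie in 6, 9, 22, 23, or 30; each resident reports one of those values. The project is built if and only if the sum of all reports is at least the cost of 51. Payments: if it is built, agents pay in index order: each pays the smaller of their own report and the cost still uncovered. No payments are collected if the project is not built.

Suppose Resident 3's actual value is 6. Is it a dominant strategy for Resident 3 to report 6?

Check each profile of the others' reports and compare truth against every alternative report.
Others report (22, 22): truth gives 0, best alternative gives -1.
Others report (22, 30): truth gives 6, best alternative gives 6.
Others report (23, 30): truth gives 6, best alternative gives 6.
Others report (30, 22): truth gives 6, best alternative gives 6.
Others report (30, 23): truth gives 6, best alternative gives 6.
Others report (30, 30): truth gives 6, best alternative gives 6.
(Remaining 19 profiles checked similarly; truth is weakly best in each.)
In every case the truthful report is at least as good as any alternative, so it is a dominant strategy.

Yes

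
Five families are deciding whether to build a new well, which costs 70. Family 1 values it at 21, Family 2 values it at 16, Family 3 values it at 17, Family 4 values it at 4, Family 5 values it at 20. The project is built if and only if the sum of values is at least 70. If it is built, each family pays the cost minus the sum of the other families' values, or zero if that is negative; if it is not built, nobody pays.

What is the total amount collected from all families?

42

Total value 78 ≥ cost 70, so it is built.
Family 1: others sum to 57; max(0, 70 - 57) = 13.
Family 2: others sum to 62; max(0, 70 - 62) = 8.
Family 3: others sum to 61; max(0, 70 - 61) = 9.
Family 4: others sum to 74; max(0, 70 - 74) = 0.
Family 5: others sum to 58; max(0, 70 - 58) = 12.
Total collected = 13 + 8 + 9 + 0 + 12 = 42.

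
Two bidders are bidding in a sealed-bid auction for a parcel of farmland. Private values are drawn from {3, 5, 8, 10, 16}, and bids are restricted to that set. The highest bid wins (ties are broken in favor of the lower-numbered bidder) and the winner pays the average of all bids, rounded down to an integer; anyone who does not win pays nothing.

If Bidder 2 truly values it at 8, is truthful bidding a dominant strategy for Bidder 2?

Consider the case where Bidder 1 bids 3.
Truthful bid 8: wins, pays 5, utility 8 - 5 = 3.
Bid 5 instead: wins, pays 4, utility 8 - 4 = 4.
Since 4 > 3, bidding 5 is strictly better here, so truthful bidding is not dominant.

No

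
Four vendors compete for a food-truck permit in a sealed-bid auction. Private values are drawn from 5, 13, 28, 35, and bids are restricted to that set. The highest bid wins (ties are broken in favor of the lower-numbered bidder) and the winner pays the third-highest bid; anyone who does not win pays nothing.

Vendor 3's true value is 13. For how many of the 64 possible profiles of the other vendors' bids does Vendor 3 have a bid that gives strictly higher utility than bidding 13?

6

Others bid (5, 5, 28): truth gives 0; bid 28 gives 8 > 0. Violating.
Others bid (5, 5, 35): truth gives 0; bid 35 gives 8 > 0. Violating.
Others bid (5, 13, 5): truth gives 0; bid 28 gives 8 > 0. Violating.
Others bid (5, 28, 5): truth gives 0; bid 35 gives 8 > 0. Violating.
Others bid (5, 5, 5): truth gives 8; no alternative beats it.
Others bid (5, 5, 13): truth gives 8; no alternative beats it.
(Checking all 64 profiles: 6 have a profitable deviation, 58 do not.)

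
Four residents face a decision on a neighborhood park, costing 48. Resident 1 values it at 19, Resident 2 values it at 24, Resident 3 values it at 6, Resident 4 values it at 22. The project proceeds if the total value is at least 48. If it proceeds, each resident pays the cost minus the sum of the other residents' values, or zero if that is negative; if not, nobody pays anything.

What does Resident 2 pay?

Total value 71 ≥ cost 48, so the project is built.
The other residents' values sum to 47.
Cost minus that sum is 48 - 47 = 1.

1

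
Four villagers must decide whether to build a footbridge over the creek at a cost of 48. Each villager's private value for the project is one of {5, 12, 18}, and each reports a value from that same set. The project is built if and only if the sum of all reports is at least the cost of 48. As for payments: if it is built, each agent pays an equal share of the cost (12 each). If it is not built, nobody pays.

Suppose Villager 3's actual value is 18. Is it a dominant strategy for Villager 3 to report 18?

Yes

Check each profile of the others' reports and compare truth against every alternative report.
Others report (5, 12, 18): truth gives 6, best alternative gives 0.
Others report (5, 18, 12): truth gives 6, best alternative gives 0.
Others report (12, 5, 18): truth gives 6, best alternative gives 0.
Others report (12, 18, 5): truth gives 6, best alternative gives 0.
Others report (18, 5, 12): truth gives 6, best alternative gives 0.
Others report (18, 12, 5): truth gives 6, best alternative gives 0.
(Remaining 21 profiles checked similarly; truth is weakly best in each.)
In every case the truthful report is at least as good as any alternative, so it is a dominant strategy.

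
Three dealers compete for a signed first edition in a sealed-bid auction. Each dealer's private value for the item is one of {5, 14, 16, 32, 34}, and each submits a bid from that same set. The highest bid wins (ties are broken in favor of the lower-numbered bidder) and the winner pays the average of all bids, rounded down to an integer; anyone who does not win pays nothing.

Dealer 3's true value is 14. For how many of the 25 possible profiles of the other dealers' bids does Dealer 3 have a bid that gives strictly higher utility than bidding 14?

2

Others bid (5, 14): truth gives 0; bid 16 gives 3 > 0. Violating.
Others bid (14, 5): truth gives 0; bid 16 gives 3 > 0. Violating.
Others bid (5, 5): truth gives 6; no alternative beats it.
Others bid (5, 16): truth gives 0; no alternative beats it.
(Checking all 25 profiles: 2 have a profitable deviation, 23 do not.)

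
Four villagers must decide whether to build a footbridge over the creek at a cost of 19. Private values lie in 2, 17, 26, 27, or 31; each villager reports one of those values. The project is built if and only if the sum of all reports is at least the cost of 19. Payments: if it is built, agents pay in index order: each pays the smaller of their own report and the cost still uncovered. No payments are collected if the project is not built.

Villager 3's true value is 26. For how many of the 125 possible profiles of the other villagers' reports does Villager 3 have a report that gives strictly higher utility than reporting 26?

Others report (2, 2, 17): truth gives 11; report 2 gives 24 > 11. Violating.
Others report (2, 2, 26): truth gives 11; report 2 gives 24 > 11. Violating.
Others report (2, 2, 27): truth gives 11; report 2 gives 24 > 11. Violating.
Others report (2, 2, 31): truth gives 11; report 2 gives 24 > 11. Violating.
Others report (2, 2, 2): truth gives 11; no alternative beats it.
Others report (2, 17, 2): truth gives 26; no alternative beats it.
(Checking all 125 profiles: 4 have a profitable deviation, 121 do not.)

4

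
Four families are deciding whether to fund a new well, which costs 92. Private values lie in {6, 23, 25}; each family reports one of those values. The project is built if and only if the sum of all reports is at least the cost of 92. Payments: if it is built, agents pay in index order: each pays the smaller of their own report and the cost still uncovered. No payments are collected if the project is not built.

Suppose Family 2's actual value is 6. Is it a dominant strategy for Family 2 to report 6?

Yes

Check each profile of the others' reports and compare truth against every alternative report.
Others report (23, 23, 23): truth gives 0, best alternative gives -17.
Others report (23, 23, 25): truth gives 0, best alternative gives -17.
Others report (23, 25, 23): truth gives 0, best alternative gives -17.
Others report (23, 25, 25): truth gives 0, best alternative gives -17.
Others report (25, 23, 23): truth gives 0, best alternative gives -17.
Others report (25, 23, 25): truth gives 0, best alternative gives -17.
(Remaining 21 profiles checked similarly; truth is weakly best in each.)
In every case the truthful report is at least as good as any alternative, so it is a dominant strategy.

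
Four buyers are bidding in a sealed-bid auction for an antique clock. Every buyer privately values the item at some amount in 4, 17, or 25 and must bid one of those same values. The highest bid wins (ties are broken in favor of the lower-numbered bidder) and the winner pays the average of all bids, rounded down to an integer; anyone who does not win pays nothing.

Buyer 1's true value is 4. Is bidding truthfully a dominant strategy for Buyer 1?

Yes

Check each profile of the others' bids and compare truth against every alternative bid.
Others bid (17, 17, 17): truth gives 0, best alternative gives -13.
Others bid (4, 17, 17): truth gives 0, best alternative gives -9.
Others bid (17, 4, 17): truth gives 0, best alternative gives -9.
Others bid (17, 17, 4): truth gives 0, best alternative gives -9.
Others bid (4, 4, 17): truth gives 0, best alternative gives -6.
Others bid (4, 17, 4): truth gives 0, best alternative gives -6.
(Remaining 21 profiles checked similarly; truth is weakly best in each.)
In every case the truthful bid is at least as good as any alternative, so it is a dominant strategy.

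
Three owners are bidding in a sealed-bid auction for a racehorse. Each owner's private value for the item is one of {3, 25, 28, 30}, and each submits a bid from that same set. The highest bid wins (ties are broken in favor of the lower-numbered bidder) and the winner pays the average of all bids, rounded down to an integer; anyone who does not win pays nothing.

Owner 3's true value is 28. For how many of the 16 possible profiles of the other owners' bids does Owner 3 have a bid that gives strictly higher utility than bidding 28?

Others bid (3, 3): truth gives 17; bid 25 gives 18 > 17. Violating.
Others bid (3, 28): truth gives 0; bid 30 gives 8 > 0. Violating.
Others bid (25, 28): truth gives 0; bid 30 gives 1 > 0. Violating.
Others bid (28, 3): truth gives 0; bid 30 gives 8 > 0. Violating.
Others bid (3, 25): truth gives 10; no alternative beats it.
Others bid (3, 30): truth gives 0; no alternative beats it.
(Checking all 16 profiles: 5 have a profitable deviation, 11 do not.)

5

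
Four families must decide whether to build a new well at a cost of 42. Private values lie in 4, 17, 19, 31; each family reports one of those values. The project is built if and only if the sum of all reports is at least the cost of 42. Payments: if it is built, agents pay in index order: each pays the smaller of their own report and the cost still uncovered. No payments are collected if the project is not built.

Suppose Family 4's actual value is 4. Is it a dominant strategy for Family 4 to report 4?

Check each profile of the others' reports and compare truth against every alternative report.
Others report (4, 4, 17): truth gives 0, best alternative gives -13.
Others report (4, 17, 4): truth gives 0, best alternative gives -13.
Others report (17, 4, 4): truth gives 0, best alternative gives -13.
Others report (4, 4, 19): truth gives 0, best alternative gives -11.
Others report (4, 19, 4): truth gives 0, best alternative gives -11.
Others report (19, 4, 4): truth gives 0, best alternative gives -11.
(Remaining 58 profiles checked similarly; truth is weakly best in each.)
In every case the truthful report is at least as good as any alternative, so it is a dominant strategy.

Yes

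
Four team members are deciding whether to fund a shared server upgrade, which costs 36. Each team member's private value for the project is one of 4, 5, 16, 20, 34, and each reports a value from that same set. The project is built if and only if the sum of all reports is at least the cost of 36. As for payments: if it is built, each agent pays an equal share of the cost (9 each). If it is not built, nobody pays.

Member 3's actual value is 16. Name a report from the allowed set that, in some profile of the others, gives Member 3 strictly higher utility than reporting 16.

Suppose Member 1 reports 4, Member 2 reports 4 and Member 4 reports 4.
Report 16: project not built, utility 0.
Report 34: project built, pays 9, utility 16 - 9 = 7.
So reporting 34 beats truth here (7 > 0).

34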